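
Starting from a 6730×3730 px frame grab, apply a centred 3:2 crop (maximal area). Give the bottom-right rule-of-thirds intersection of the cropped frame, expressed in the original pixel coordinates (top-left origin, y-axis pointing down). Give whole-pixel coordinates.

x = 4298 px, y = 2487 px

6730/3730 > 3/2, so the 3:2 crop keeps the full height 3730 and trims width to 3730 × 3/2 = 5595.00 px.
Left offset = (6730 − 5595.00)/2 = 567.50 px; top offset = 0.
Bottom-right is two-thirds across and two-thirds down within the crop:
x = 567.50 + 2 × 5595.00/3 ≈ 4298; y = 0.00 + 2 × 3730.00/3 ≈ 2487.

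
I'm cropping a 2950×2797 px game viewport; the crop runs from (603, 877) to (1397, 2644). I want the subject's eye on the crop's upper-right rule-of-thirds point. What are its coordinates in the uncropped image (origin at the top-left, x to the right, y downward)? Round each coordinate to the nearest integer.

Crop width = 1397 − 603 = 794 px; one third is 264.67 px.
Crop height = 2644 − 877 = 1767 px; one third is 589.00 px.
The upper-right point is two-thirds across and one-third down within the crop:
x = 603 + 2 × 264.67 ≈ 1132; y = 877 + 1 × 589.00 ≈ 1466.

x = 1132 px, y = 1466 px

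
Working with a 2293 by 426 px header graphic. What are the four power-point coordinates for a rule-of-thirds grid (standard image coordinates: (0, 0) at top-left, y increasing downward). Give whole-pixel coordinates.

(764, 142), (1529, 142), (764, 284), (1529, 284)

One third of 2293 is 764.33; one third of 426 is 142.
Vertical third lines at x = 764 and x = 1529; horizontal third lines at y = 142 and y = 284.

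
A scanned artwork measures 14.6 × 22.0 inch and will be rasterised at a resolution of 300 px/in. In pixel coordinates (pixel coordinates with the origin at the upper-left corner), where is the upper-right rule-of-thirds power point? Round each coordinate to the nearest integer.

In pixels the canvas is 14.6 × 300 = 4380 wide and 22.0 × 300 = 6600 tall.
The upper-right point is two-thirds across and one-third down:
x = 2 × 4380/3 ≈ 2920; y = 1 × 6600/3 ≈ 2200.

(2920, 2200)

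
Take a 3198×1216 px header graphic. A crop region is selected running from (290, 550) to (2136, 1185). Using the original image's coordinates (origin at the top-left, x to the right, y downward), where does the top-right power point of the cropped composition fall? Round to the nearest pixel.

x = 1521 px, y = 762 px

Crop width = 2136 − 290 = 1846 px; one third is 615.33 px.
Crop height = 1185 − 550 = 635 px; one third is 211.67 px.
The top-right point is two-thirds across and one-third down within the crop:
x = 290 + 2 × 615.33 ≈ 1521; y = 550 + 1 × 211.67 ≈ 762.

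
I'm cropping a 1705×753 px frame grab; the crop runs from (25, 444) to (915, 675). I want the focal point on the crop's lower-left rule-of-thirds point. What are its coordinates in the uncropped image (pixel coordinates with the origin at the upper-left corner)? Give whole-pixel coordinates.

x = 322 px, y = 598 px

Crop width = 915 − 25 = 890 px; one third is 296.67 px.
Crop height = 675 − 444 = 231 px; one third is 77.00 px.
The lower-left point is one-third across and two-thirds down within the crop:
x = 25 + 1 × 296.67 ≈ 322; y = 444 + 2 × 77.00 ≈ 598.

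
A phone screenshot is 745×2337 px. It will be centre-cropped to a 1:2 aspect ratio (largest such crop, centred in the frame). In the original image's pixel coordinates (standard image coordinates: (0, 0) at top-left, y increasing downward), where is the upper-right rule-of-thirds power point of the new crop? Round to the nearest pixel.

x = 497 px, y = 920 px

745/2337 < 1/2, so the 1:2 crop keeps the full width 745 and trims height to 745 × 2/1 = 1490.00 px.
Top offset = (2337 − 1490.00)/2 = 423.50 px; left offset = 0.
Upper-right is two-thirds across and one-third down within the crop:
x = 0.00 + 2 × 745.00/3 ≈ 497; y = 423.50 + 1 × 1490.00/3 ≈ 920.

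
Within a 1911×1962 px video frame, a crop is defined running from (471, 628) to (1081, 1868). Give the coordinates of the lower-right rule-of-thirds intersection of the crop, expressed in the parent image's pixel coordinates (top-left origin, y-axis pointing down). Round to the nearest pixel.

Crop width = 1081 − 471 = 610 px; one third is 203.33 px.
Crop height = 1868 − 628 = 1240 px; one third is 413.33 px.
The lower-right point is two-thirds across and two-thirds down within the crop:
x = 471 + 2 × 203.33 ≈ 878; y = 628 + 2 × 413.33 ≈ 1455.

x = 878 px, y = 1455 px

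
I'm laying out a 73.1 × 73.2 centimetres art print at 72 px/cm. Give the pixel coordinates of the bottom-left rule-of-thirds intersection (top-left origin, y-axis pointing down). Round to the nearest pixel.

(1754, 3514)

In pixels the canvas is 73.1 × 72 = 5263.2 wide and 73.2 × 72 = 5270.4 tall.
The bottom-left point is one-third across and two-thirds down:
x = 1 × 5263.2/3 ≈ 1754; y = 2 × 5270.4/3 ≈ 3514.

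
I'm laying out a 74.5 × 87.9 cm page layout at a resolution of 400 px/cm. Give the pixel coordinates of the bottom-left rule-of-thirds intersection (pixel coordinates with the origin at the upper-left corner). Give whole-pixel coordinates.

In pixels the canvas is 74.5 × 400 = 29800 wide and 87.9 × 400 = 35160 tall.
The bottom-left point is one-third across and two-thirds down:
x = 1 × 29800/3 ≈ 9933; y = 2 × 35160/3 ≈ 23440.

x = 9933 px, y = 23440 px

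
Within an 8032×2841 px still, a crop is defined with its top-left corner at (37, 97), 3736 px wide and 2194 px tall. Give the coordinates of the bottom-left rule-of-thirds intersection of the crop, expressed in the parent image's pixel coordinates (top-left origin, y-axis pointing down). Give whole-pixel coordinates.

One third of the crop width 3736 is 1245.33 px.
One third of the crop height 2194 is 731.33 px.
The bottom-left point is one-third across and two-thirds down within the crop:
x = 37 + 1 × 1245.33 ≈ 1282; y = 97 + 2 × 731.33 ≈ 1560.

x = 1282 px, y = 1560 px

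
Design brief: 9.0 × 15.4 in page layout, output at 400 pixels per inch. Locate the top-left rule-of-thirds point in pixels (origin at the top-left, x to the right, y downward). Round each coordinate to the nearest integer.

In pixels the canvas is 9.0 × 400 = 3600 wide and 15.4 × 400 = 6160 tall.
The top-left point is one-third across and one-third down:
x = 1 × 3600/3 ≈ 1200; y = 1 × 6160/3 ≈ 2053.

x = 1200 px, y = 2053 px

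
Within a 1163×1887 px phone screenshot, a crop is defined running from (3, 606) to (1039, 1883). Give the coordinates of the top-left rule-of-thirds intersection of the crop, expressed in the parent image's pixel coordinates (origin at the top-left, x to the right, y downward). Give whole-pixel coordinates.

Crop width = 1039 − 3 = 1036 px; one third is 345.33 px.
Crop height = 1883 − 606 = 1277 px; one third is 425.67 px.
The top-left point is one-third across and one-third down within the crop:
x = 3 + 1 × 345.33 ≈ 348; y = 606 + 1 × 425.67 ≈ 1032.

x = 348 px, y = 1032 px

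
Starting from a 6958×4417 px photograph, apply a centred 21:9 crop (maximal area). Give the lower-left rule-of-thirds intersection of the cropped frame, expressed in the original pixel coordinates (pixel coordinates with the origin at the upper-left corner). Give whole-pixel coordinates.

(2319, 2706)

6958/4417 < 21/9, so the 21:9 crop keeps the full width 6958 and trims height to 6958 × 9/21 = 2982.00 px.
Top offset = (4417 − 2982.00)/2 = 717.50 px; left offset = 0.
Lower-left is one-third across and two-thirds down within the crop:
x = 0.00 + 1 × 6958.00/3 ≈ 2319; y = 717.50 + 2 × 2982.00/3 ≈ 2706.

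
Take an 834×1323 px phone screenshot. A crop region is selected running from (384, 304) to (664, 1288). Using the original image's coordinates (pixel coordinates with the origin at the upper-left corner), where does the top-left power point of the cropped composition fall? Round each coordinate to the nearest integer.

Crop width = 664 − 384 = 280 px; one third is 93.33 px.
Crop height = 1288 − 304 = 984 px; one third is 328.00 px.
The top-left point is one-third across and one-third down within the crop:
x = 384 + 1 × 93.33 ≈ 477; y = 304 + 1 × 328.00 ≈ 632.

(477, 632)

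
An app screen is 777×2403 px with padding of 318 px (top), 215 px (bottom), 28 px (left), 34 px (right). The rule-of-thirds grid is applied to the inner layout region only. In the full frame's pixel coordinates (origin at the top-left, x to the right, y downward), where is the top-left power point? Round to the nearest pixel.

Content width = 777 − 28 − 34 = 715 px; content height = 2403 − 318 − 215 = 1870 px.
Top-left is one-third across and one-third down within the inner layout region.
x = 28 + 1 × 715/3 = 28 + 238.33 ≈ 266
y = 318 + 1 × 1870/3 = 318 + 623.33 ≈ 941

x = 266 px, y = 941 px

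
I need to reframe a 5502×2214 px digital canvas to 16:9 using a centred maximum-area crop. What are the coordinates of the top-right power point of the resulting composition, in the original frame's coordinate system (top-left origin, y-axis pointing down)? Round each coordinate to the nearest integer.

5502/2214 > 16/9, so the 16:9 crop keeps the full height 2214 and trims width to 2214 × 16/9 = 3936.00 px.
Left offset = (5502 − 3936.00)/2 = 783.00 px; top offset = 0.
Top-right is two-thirds across and one-third down within the crop:
x = 783.00 + 2 × 3936.00/3 ≈ 3407; y = 0.00 + 1 × 2214.00/3 ≈ 738.

(3407, 738)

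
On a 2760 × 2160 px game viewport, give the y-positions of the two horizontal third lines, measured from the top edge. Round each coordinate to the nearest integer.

y = 720 px and y = 1440 px

2160 / 3 = 720, so the horizontal lines sit at one and two thirds of 2160.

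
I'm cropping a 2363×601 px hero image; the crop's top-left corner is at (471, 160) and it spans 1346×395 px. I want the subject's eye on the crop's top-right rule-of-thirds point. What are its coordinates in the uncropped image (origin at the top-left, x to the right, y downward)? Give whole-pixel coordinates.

One third of the crop width 1346 is 448.67 px.
One third of the crop height 395 is 131.67 px.
The top-right point is two-thirds across and one-third down within the crop:
x = 471 + 2 × 448.67 ≈ 1368; y = 160 + 1 × 131.67 ≈ 292.

(1368, 292)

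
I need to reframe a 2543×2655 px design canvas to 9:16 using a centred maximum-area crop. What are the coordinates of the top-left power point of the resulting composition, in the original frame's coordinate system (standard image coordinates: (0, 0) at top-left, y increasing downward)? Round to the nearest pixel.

2543/2655 > 9/16, so the 9:16 crop keeps the full height 2655 and trims width to 2655 × 9/16 = 1493.44 px.
Left offset = (2543 − 1493.44)/2 = 524.78 px; top offset = 0.
Top-left is one-third across and one-third down within the crop:
x = 524.78 + 1 × 1493.44/3 ≈ 1023; y = 0.00 + 1 × 2655.00/3 ≈ 885.

(1023, 885)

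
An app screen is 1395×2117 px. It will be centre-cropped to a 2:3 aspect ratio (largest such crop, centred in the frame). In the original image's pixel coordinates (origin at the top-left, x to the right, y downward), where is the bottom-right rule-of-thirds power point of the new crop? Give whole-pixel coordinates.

x = 930 px, y = 1407 px

1395/2117 < 2/3, so the 2:3 crop keeps the full width 1395 and trims height to 1395 × 3/2 = 2092.50 px.
Top offset = (2117 − 2092.50)/2 = 12.25 px; left offset = 0.
Bottom-right is two-thirds across and two-thirds down within the crop:
x = 0.00 + 2 × 1395.00/3 ≈ 930; y = 12.25 + 2 × 2092.50/3 ≈ 1407.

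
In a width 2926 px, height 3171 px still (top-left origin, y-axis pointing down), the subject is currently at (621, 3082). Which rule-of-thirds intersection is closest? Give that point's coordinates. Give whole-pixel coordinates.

Third lines: x ∈ {975, 1951}, y ∈ {1057, 2114}.
621 is closer to x = 975; 3082 is closer to y = 2114.
So the nearest intersection is the lower-left power point.

(975, 2114)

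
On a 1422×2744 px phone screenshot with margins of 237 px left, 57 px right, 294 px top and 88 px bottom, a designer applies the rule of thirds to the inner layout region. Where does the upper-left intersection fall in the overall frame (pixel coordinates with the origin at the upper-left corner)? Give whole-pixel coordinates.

Content width = 1422 − 237 − 57 = 1128 px; content height = 2744 − 294 − 88 = 2362 px.
Upper-left is one-third across and one-third down within the inner layout region.
x = 237 + 1 × 1128/3 = 237 + 376.00 ≈ 613
y = 294 + 1 × 2362/3 = 294 + 787.33 ≈ 1081

x = 613 px, y = 1081 px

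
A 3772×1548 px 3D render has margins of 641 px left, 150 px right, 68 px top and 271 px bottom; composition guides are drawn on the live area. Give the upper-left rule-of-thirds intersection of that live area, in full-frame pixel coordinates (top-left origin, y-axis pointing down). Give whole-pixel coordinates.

x = 1635 px, y = 471 px

Content width = 3772 − 641 − 150 = 2981 px; content height = 1548 − 68 − 271 = 1209 px.
Upper-left is one-third across and one-third down within the live area.
x = 641 + 1 × 2981/3 = 641 + 993.67 ≈ 1635
y = 68 + 1 × 1209/3 = 68 + 403.00 ≈ 471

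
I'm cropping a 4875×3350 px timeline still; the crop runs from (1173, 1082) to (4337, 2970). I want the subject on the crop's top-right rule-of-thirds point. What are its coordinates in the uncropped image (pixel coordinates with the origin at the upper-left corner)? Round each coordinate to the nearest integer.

Crop width = 4337 − 1173 = 3164 px; one third is 1054.67 px.
Crop height = 2970 − 1082 = 1888 px; one third is 629.33 px.
The top-right point is two-thirds across and one-third down within the crop:
x = 1173 + 2 × 1054.67 ≈ 3282; y = 1082 + 1 × 629.33 ≈ 1711.

(3282, 1711)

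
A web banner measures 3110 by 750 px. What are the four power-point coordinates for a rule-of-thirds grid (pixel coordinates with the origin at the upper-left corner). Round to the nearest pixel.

One third of 3110 is 1036.67; one third of 750 is 250.
Vertical third lines at x = 1037 and x = 2073; horizontal third lines at y = 250 and y = 500.

(1037, 250), (2073, 250), (1037, 500), (2073, 500)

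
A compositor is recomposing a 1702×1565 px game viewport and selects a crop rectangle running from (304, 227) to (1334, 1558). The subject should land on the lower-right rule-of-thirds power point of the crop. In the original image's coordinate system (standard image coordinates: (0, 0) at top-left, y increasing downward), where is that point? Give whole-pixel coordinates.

Crop width = 1334 − 304 = 1030 px; one third is 343.33 px.
Crop height = 1558 − 227 = 1331 px; one third is 443.67 px.
The lower-right point is two-thirds across and two-thirds down within the crop:
x = 304 + 2 × 343.33 ≈ 991; y = 227 + 2 × 443.67 ≈ 1114.

x = 991 px, y = 1114 px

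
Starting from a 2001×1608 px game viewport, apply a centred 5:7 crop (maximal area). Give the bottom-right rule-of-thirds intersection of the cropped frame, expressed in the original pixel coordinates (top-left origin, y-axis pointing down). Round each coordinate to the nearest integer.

2001/1608 > 5/7, so the 5:7 crop keeps the full height 1608 and trims width to 1608 × 5/7 = 1148.57 px.
Left offset = (2001 − 1148.57)/2 = 426.21 px; top offset = 0.
Bottom-right is two-thirds across and two-thirds down within the crop:
x = 426.21 + 2 × 1148.57/3 ≈ 1192; y = 0.00 + 2 × 1608.00/3 ≈ 1072.

(1192, 1072)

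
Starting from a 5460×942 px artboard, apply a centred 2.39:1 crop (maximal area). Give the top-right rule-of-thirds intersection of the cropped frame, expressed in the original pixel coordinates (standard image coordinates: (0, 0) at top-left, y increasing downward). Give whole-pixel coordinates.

5460/942 > 2.39/1, so the 2.39:1 crop keeps the full height 942 and trims width to 942 × 2.39/1 = 2251.38 px.
Left offset = (5460 − 2251.38)/2 = 1604.31 px; top offset = 0.
Top-right is two-thirds across and one-third down within the crop:
x = 1604.31 + 2 × 2251.38/3 ≈ 3105; y = 0.00 + 1 × 942.00/3 ≈ 314.

x = 3105 px, y = 314 px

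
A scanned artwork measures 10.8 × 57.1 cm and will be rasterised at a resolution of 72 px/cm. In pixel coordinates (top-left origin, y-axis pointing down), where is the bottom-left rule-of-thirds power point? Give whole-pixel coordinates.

In pixels the canvas is 10.8 × 72 = 777.6 wide and 57.1 × 72 = 4111.2 tall.
The bottom-left point is one-third across and two-thirds down:
x = 1 × 777.6/3 ≈ 259; y = 2 × 4111.2/3 ≈ 2741.

x = 259 px, y = 2741 px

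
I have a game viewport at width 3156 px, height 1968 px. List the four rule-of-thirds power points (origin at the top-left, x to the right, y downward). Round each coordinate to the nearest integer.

(1052, 656), (2104, 656), (1052, 1312), (2104, 1312)

One third of 3156 is 1052; one third of 1968 is 656.
Vertical third lines at x = 1052 and x = 2104; horizontal third lines at y = 656 and y = 1312.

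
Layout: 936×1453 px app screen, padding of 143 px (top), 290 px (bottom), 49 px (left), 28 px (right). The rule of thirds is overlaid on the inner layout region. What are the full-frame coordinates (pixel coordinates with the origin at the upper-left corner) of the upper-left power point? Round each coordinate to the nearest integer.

x = 335 px, y = 483 px

Content width = 936 − 49 − 28 = 859 px; content height = 1453 − 143 − 290 = 1020 px.
Upper-left is one-third across and one-third down within the inner layout region.
x = 49 + 1 × 859/3 = 49 + 286.33 ≈ 335
y = 143 + 1 × 1020/3 = 143 + 340.00 ≈ 483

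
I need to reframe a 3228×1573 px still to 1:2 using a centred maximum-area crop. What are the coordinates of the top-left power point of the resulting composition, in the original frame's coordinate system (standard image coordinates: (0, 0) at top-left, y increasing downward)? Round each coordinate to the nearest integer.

(1483, 524)

3228/1573 > 1/2, so the 1:2 crop keeps the full height 1573 and trims width to 1573 × 1/2 = 786.50 px.
Left offset = (3228 − 786.50)/2 = 1220.75 px; top offset = 0.
Top-left is one-third across and one-third down within the crop:
x = 1220.75 + 1 × 786.50/3 ≈ 1483; y = 0.00 + 1 × 1573.00/3 ≈ 524.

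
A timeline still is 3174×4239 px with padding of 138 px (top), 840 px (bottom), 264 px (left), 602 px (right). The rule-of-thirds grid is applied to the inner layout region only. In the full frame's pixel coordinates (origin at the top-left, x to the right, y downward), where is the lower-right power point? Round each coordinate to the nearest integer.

(1803, 2312)

Content width = 3174 − 264 − 602 = 2308 px; content height = 4239 − 138 − 840 = 3261 px.
Lower-right is two-thirds across and two-thirds down within the inner layout region.
x = 264 + 2 × 2308/3 = 264 + 1538.67 ≈ 1803
y = 138 + 2 × 3261/3 = 138 + 2174.00 ≈ 2312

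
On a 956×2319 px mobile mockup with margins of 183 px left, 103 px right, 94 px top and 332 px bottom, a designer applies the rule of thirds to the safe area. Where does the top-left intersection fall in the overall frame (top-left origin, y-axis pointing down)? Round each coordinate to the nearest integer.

x = 406 px, y = 725 px

Content width = 956 − 183 − 103 = 670 px; content height = 2319 − 94 − 332 = 1893 px.
Top-left is one-third across and one-third down within the safe area.
x = 183 + 1 × 670/3 = 183 + 223.33 ≈ 406
y = 94 + 1 × 1893/3 = 94 + 631.00 ≈ 725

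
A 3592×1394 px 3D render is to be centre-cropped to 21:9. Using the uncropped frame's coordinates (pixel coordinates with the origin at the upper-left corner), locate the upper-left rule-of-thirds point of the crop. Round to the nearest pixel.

x = 1254 px, y = 465 px

3592/1394 > 21/9, so the 21:9 crop keeps the full height 1394 and trims width to 1394 × 21/9 = 3252.67 px.
Left offset = (3592 − 3252.67)/2 = 169.67 px; top offset = 0.
Upper-left is one-third across and one-third down within the crop:
x = 169.67 + 1 × 3252.67/3 ≈ 1254; y = 0.00 + 1 × 1394.00/3 ≈ 465.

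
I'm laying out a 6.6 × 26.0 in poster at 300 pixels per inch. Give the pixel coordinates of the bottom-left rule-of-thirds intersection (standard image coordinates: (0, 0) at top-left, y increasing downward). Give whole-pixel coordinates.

x = 660 px, y = 5200 px

In pixels the canvas is 6.6 × 300 = 1980 wide and 26.0 × 300 = 7800 tall.
The bottom-left point is one-third across and two-thirds down:
x = 1 × 1980/3 ≈ 660; y = 2 × 7800/3 ≈ 5200.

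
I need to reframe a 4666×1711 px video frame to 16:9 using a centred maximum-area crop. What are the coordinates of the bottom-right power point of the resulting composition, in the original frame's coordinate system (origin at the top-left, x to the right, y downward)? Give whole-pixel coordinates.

4666/1711 > 16/9, so the 16:9 crop keeps the full height 1711 and trims width to 1711 × 16/9 = 3041.78 px.
Left offset = (4666 − 3041.78)/2 = 812.11 px; top offset = 0.
Bottom-right is two-thirds across and two-thirds down within the crop:
x = 812.11 + 2 × 3041.78/3 ≈ 2840; y = 0.00 + 2 × 1711.00/3 ≈ 1141.

(2840, 1141)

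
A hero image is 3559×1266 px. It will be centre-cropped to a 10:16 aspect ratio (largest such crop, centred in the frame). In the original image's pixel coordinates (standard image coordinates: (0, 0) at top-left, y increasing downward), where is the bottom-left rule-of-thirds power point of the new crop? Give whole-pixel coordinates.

x = 1648 px, y = 844 px

3559/1266 > 10/16, so the 10:16 crop keeps the full height 1266 and trims width to 1266 × 10/16 = 791.25 px.
Left offset = (3559 − 791.25)/2 = 1383.88 px; top offset = 0.
Bottom-left is one-third across and two-thirds down within the crop:
x = 1383.88 + 1 × 791.25/3 ≈ 1648; y = 0.00 + 2 × 1266.00/3 ≈ 844.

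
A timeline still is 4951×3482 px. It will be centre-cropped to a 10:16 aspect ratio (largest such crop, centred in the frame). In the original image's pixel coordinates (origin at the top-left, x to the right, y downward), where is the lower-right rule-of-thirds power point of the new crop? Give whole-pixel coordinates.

x = 2838 px, y = 2321 px

4951/3482 > 10/16, so the 10:16 crop keeps the full height 3482 and trims width to 3482 × 10/16 = 2176.25 px.
Left offset = (4951 − 2176.25)/2 = 1387.38 px; top offset = 0.
Lower-right is two-thirds across and two-thirds down within the crop:
x = 1387.38 + 2 × 2176.25/3 ≈ 2838; y = 0.00 + 2 × 3482.00/3 ≈ 2321.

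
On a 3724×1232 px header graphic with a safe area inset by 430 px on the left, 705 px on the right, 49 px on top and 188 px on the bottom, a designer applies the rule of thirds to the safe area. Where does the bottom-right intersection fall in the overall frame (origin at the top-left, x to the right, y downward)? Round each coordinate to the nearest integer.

Content width = 3724 − 430 − 705 = 2589 px; content height = 1232 − 49 − 188 = 995 px.
Bottom-right is two-thirds across and two-thirds down within the safe area.
x = 430 + 2 × 2589/3 = 430 + 1726.00 ≈ 2156
y = 49 + 2 × 995/3 = 49 + 663.33 ≈ 712

(2156, 712)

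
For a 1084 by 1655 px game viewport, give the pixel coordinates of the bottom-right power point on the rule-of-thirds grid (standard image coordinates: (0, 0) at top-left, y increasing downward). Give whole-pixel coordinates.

x = 723 px, y = 1103 px

The bottom-right point sits two-thirds of the way across and two-thirds of the way down.
x = 2 × 1084/3 ≈ 723; y = 2 × 1655/3 ≈ 1103.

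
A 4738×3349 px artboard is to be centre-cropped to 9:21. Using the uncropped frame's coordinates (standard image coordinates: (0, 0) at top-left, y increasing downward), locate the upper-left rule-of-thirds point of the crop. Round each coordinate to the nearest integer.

4738/3349 > 9/21, so the 9:21 crop keeps the full height 3349 and trims width to 3349 × 9/21 = 1435.29 px.
Left offset = (4738 − 1435.29)/2 = 1651.36 px; top offset = 0.
Upper-left is one-third across and one-third down within the crop:
x = 1651.36 + 1 × 1435.29/3 ≈ 2130; y = 0.00 + 1 × 3349.00/3 ≈ 1116.

(2130, 1116)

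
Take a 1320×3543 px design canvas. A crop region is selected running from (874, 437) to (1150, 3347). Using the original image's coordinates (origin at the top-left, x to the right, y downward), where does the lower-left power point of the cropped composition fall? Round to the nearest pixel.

x = 966 px, y = 2377 px

Crop width = 1150 − 874 = 276 px; one third is 92.00 px.
Crop height = 3347 − 437 = 2910 px; one third is 970.00 px.
The lower-left point is one-third across and two-thirds down within the crop:
x = 874 + 1 × 92.00 ≈ 966; y = 437 + 2 × 970.00 ≈ 2377.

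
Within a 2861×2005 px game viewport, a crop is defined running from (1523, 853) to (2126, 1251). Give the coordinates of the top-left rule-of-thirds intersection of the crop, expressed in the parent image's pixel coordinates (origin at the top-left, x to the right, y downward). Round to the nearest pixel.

Crop width = 2126 − 1523 = 603 px; one third is 201.00 px.
Crop height = 1251 − 853 = 398 px; one third is 132.67 px.
The top-left point is one-third across and one-third down within the crop:
x = 1523 + 1 × 201.00 ≈ 1724; y = 853 + 1 × 132.67 ≈ 986.

x = 1724 px, y = 986 px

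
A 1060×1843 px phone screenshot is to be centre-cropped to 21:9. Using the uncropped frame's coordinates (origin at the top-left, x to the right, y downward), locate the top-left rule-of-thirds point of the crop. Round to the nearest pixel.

1060/1843 < 21/9, so the 21:9 crop keeps the full width 1060 and trims height to 1060 × 9/21 = 454.29 px.
Top offset = (1843 − 454.29)/2 = 694.36 px; left offset = 0.
Top-left is one-third across and one-third down within the crop:
x = 0.00 + 1 × 1060.00/3 ≈ 353; y = 694.36 + 1 × 454.29/3 ≈ 846.

x = 353 px, y = 846 px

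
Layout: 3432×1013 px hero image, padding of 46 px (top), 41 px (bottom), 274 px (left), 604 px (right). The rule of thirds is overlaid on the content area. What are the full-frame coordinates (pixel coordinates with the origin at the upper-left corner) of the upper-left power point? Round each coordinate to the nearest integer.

x = 1125 px, y = 355 px

Content width = 3432 − 274 − 604 = 2554 px; content height = 1013 − 46 − 41 = 926 px.
Upper-left is one-third across and one-third down within the content area.
x = 274 + 1 × 2554/3 = 274 + 851.33 ≈ 1125
y = 46 + 1 × 926/3 = 46 + 308.67 ≈ 355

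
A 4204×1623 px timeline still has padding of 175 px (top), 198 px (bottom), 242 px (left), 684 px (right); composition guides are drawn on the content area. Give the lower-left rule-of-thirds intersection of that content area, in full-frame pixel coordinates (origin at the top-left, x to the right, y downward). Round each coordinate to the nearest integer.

Content width = 4204 − 242 − 684 = 3278 px; content height = 1623 − 175 − 198 = 1250 px.
Lower-left is one-third across and two-thirds down within the content area.
x = 242 + 1 × 3278/3 = 242 + 1092.67 ≈ 1335
y = 175 + 2 × 1250/3 = 175 + 833.33 ≈ 1008

x = 1335 px, y = 1008 px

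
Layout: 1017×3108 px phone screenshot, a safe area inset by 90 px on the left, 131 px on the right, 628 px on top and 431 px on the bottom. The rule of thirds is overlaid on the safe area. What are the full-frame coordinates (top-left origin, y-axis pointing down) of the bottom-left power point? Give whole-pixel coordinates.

(355, 1994)

Content width = 1017 − 90 − 131 = 796 px; content height = 3108 − 628 − 431 = 2049 px.
Bottom-left is one-third across and two-thirds down within the safe area.
x = 90 + 1 × 796/3 = 90 + 265.33 ≈ 355
y = 628 + 2 × 2049/3 = 628 + 1366.00 ≈ 1994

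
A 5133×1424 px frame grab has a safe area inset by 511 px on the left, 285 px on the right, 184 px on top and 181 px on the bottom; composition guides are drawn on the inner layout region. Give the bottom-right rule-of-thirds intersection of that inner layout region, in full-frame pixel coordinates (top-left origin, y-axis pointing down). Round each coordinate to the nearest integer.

(3402, 890)

Content width = 5133 − 511 − 285 = 4337 px; content height = 1424 − 184 − 181 = 1059 px.
Bottom-right is two-thirds across and two-thirds down within the inner layout region.
x = 511 + 2 × 4337/3 = 511 + 2891.33 ≈ 3402
y = 184 + 2 × 1059/3 = 184 + 706.00 ≈ 890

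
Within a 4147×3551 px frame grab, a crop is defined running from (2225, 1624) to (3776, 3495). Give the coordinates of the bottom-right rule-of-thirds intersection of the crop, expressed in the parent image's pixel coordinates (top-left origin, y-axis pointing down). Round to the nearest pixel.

x = 3259 px, y = 2871 px

Crop width = 3776 − 2225 = 1551 px; one third is 517.00 px.
Crop height = 3495 − 1624 = 1871 px; one third is 623.67 px.
The bottom-right point is two-thirds across and two-thirds down within the crop:
x = 2225 + 2 × 517.00 ≈ 3259; y = 1624 + 2 × 623.67 ≈ 2871.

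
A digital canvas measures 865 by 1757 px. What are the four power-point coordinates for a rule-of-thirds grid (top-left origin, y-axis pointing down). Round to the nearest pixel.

(288, 586), (577, 586), (288, 1171), (577, 1171)

One third of 865 is 288.33; one third of 1757 is 585.67.
Vertical third lines at x = 288 and x = 577; horizontal third lines at y = 586 and y = 1171.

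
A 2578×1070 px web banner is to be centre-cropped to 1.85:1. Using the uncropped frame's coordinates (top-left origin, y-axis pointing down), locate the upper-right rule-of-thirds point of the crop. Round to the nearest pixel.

(1619, 357)

2578/1070 > 1.85/1, so the 1.85:1 crop keeps the full height 1070 and trims width to 1070 × 1.85/1 = 1979.50 px.
Left offset = (2578 − 1979.50)/2 = 299.25 px; top offset = 0.
Upper-right is two-thirds across and one-third down within the crop:
x = 299.25 + 2 × 1979.50/3 ≈ 1619; y = 0.00 + 1 × 1070.00/3 ≈ 357.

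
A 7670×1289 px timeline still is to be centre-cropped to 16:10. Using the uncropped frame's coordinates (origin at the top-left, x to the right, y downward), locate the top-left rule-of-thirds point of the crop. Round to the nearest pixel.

7670/1289 > 16/10, so the 16:10 crop keeps the full height 1289 and trims width to 1289 × 16/10 = 2062.40 px.
Left offset = (7670 − 2062.40)/2 = 2803.80 px; top offset = 0.
Top-left is one-third across and one-third down within the crop:
x = 2803.80 + 1 × 2062.40/3 ≈ 3491; y = 0.00 + 1 × 1289.00/3 ≈ 430.

x = 3491 px, y = 430 px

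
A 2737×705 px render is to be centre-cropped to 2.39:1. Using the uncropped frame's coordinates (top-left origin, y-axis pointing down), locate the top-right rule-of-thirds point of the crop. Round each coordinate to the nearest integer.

2737/705 > 2.39/1, so the 2.39:1 crop keeps the full height 705 and trims width to 705 × 2.39/1 = 1684.95 px.
Left offset = (2737 − 1684.95)/2 = 526.02 px; top offset = 0.
Top-right is two-thirds across and one-third down within the crop:
x = 526.02 + 2 × 1684.95/3 ≈ 1649; y = 0.00 + 1 × 705.00/3 ≈ 235.

(1649, 235)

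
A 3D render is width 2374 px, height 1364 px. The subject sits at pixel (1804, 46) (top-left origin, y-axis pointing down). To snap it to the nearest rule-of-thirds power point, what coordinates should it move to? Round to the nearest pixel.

Third lines: x ∈ {791, 1583}, y ∈ {455, 909}.
1804 is closer to x = 1583; 46 is closer to y = 455.
So the nearest intersection is the upper-right power point.

(1583, 455)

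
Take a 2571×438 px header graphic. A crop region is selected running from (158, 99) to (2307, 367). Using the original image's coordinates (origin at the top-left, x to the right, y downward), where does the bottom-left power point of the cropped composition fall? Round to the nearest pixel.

Crop width = 2307 − 158 = 2149 px; one third is 716.33 px.
Crop height = 367 − 99 = 268 px; one third is 89.33 px.
The bottom-left point is one-third across and two-thirds down within the crop:
x = 158 + 1 × 716.33 ≈ 874; y = 99 + 2 × 89.33 ≈ 278.

(874, 278)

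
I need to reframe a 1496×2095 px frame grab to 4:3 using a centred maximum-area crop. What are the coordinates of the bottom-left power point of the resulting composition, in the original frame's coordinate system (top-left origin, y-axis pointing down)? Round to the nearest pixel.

(499, 1235)

1496/2095 < 4/3, so the 4:3 crop keeps the full width 1496 and trims height to 1496 × 3/4 = 1122.00 px.
Top offset = (2095 − 1122.00)/2 = 486.50 px; left offset = 0.
Bottom-left is one-third across and two-thirds down within the crop:
x = 0.00 + 1 × 1496.00/3 ≈ 499; y = 486.50 + 2 × 1122.00/3 ≈ 1235.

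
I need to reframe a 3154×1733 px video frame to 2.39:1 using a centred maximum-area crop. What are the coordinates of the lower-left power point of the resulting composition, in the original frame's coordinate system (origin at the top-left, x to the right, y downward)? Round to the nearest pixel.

3154/1733 < 2.39/1, so the 2.39:1 crop keeps the full width 3154 and trims height to 3154 × 1/2.39 = 1319.67 px.
Top offset = (1733 − 1319.67)/2 = 206.67 px; left offset = 0.
Lower-left is one-third across and two-thirds down within the crop:
x = 0.00 + 1 × 3154.00/3 ≈ 1051; y = 206.67 + 2 × 1319.67/3 ≈ 1086.

x = 1051 px, y = 1086 px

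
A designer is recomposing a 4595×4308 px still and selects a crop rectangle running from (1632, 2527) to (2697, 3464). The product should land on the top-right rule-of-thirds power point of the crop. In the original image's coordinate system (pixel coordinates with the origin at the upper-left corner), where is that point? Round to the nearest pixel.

Crop width = 2697 − 1632 = 1065 px; one third is 355.00 px.
Crop height = 3464 − 2527 = 937 px; one third is 312.33 px.
The top-right point is two-thirds across and one-third down within the crop:
x = 1632 + 2 × 355.00 ≈ 2342; y = 2527 + 1 × 312.33 ≈ 2839.

(2342, 2839)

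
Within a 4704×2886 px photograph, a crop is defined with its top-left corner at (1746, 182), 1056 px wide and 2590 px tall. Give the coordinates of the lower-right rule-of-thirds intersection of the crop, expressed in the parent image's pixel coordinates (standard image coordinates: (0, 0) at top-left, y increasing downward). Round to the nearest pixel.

One third of the crop width 1056 is 352.00 px.
One third of the crop height 2590 is 863.33 px.
The lower-right point is two-thirds across and two-thirds down within the crop:
x = 1746 + 2 × 352.00 ≈ 2450; y = 182 + 2 × 863.33 ≈ 1909.

x = 2450 px, y = 1909 px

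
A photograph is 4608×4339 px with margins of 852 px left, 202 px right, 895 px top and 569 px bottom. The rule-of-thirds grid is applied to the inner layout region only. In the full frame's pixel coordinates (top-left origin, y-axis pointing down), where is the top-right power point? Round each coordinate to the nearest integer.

Content width = 4608 − 852 − 202 = 3554 px; content height = 4339 − 895 − 569 = 2875 px.
Top-right is two-thirds across and one-third down within the inner layout region.
x = 852 + 2 × 3554/3 = 852 + 2369.33 ≈ 3221
y = 895 + 1 × 2875/3 = 895 + 958.33 ≈ 1853

x = 3221 px, y = 1853 px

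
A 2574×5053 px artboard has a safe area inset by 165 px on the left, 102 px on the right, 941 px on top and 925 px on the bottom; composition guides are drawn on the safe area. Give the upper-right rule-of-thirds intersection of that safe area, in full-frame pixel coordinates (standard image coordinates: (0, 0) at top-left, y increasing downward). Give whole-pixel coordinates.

Content width = 2574 − 165 − 102 = 2307 px; content height = 5053 − 941 − 925 = 3187 px.
Upper-right is two-thirds across and one-third down within the safe area.
x = 165 + 2 × 2307/3 = 165 + 1538.00 ≈ 1703
y = 941 + 1 × 3187/3 = 941 + 1062.33 ≈ 2003

x = 1703 px, y = 2003 px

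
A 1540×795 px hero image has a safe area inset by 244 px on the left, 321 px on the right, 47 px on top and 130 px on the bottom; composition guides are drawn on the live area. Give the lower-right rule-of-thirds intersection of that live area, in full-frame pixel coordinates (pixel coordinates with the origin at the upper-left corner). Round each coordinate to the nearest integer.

Content width = 1540 − 244 − 321 = 975 px; content height = 795 − 47 − 130 = 618 px.
Lower-right is two-thirds across and two-thirds down within the live area.
x = 244 + 2 × 975/3 = 244 + 650.00 ≈ 894
y = 47 + 2 × 618/3 = 47 + 412.00 ≈ 459

x = 894 px, y = 459 px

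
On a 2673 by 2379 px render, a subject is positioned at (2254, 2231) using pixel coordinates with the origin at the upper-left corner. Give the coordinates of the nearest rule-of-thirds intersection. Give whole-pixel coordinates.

x = 1782 px, y = 1586 px

Third lines: x ∈ {891, 1782}, y ∈ {793, 1586}.
2254 is closer to x = 1782; 2231 is closer to y = 1586.
So the nearest intersection is the lower-right power point.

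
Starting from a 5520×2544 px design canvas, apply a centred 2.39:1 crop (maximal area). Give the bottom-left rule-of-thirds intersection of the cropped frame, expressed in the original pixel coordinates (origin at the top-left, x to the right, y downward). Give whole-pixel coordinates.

(1840, 1657)

5520/2544 < 2.39/1, so the 2.39:1 crop keeps the full width 5520 and trims height to 5520 × 1/2.39 = 2309.62 px.
Top offset = (2544 − 2309.62)/2 = 117.19 px; left offset = 0.
Bottom-left is one-third across and two-thirds down within the crop:
x = 0.00 + 1 × 5520.00/3 ≈ 1840; y = 117.19 + 2 × 2309.62/3 ≈ 1657.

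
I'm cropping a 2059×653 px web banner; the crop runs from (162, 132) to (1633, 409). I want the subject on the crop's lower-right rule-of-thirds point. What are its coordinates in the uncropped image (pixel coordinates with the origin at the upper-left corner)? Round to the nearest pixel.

Crop width = 1633 − 162 = 1471 px; one third is 490.33 px.
Crop height = 409 − 132 = 277 px; one third is 92.33 px.
The lower-right point is two-thirds across and two-thirds down within the crop:
x = 162 + 2 × 490.33 ≈ 1143; y = 132 + 2 × 92.33 ≈ 317.

x = 1143 px, y = 317 px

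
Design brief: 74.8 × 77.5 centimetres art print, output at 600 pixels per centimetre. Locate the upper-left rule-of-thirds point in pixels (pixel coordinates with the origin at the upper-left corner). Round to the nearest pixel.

In pixels the canvas is 74.8 × 600 = 44880 wide and 77.5 × 600 = 46500 tall.
The upper-left point is one-third across and one-third down:
x = 1 × 44880/3 ≈ 14960; y = 1 × 46500/3 ≈ 15500.

(14960, 15500)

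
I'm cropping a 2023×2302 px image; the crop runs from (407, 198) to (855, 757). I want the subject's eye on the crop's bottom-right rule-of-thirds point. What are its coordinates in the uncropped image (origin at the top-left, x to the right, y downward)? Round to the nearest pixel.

Crop width = 855 − 407 = 448 px; one third is 149.33 px.
Crop height = 757 − 198 = 559 px; one third is 186.33 px.
The bottom-right point is two-thirds across and two-thirds down within the crop:
x = 407 + 2 × 149.33 ≈ 706; y = 198 + 2 × 186.33 ≈ 571.

(706, 571)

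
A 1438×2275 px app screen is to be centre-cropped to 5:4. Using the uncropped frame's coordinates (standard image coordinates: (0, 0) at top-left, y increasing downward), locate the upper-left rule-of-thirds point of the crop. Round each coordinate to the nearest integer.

1438/2275 < 5/4, so the 5:4 crop keeps the full width 1438 and trims height to 1438 × 4/5 = 1150.40 px.
Top offset = (2275 − 1150.40)/2 = 562.30 px; left offset = 0.
Upper-left is one-third across and one-third down within the crop:
x = 0.00 + 1 × 1438.00/3 ≈ 479; y = 562.30 + 1 × 1150.40/3 ≈ 946.

(479, 946)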